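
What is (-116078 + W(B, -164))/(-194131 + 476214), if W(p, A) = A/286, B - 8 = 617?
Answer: -16599236/40337869 ≈ -0.41151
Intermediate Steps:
B = 625 (B = 8 + 617 = 625)
W(p, A) = A/286 (W(p, A) = A*(1/286) = A/286)
(-116078 + W(B, -164))/(-194131 + 476214) = (-116078 + (1/286)*(-164))/(-194131 + 476214) = (-116078 - 82/143)/282083 = -16599236/143*1/282083 = -16599236/40337869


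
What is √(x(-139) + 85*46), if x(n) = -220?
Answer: 3*√410 ≈ 60.745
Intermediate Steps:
√(x(-139) + 85*46) = √(-220 + 85*46) = √(-220 + 3910) = √3690 = 3*√410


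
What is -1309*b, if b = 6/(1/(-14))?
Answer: 109956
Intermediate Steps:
b = -84 (b = 6/(-1/14) = 6*(-14) = -84)
-1309*b = -1309*(-84) = 109956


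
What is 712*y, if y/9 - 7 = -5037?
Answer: -32232240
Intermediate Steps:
y = -45270 (y = 63 + 9*(-5037) = 63 - 45333 = -45270)
712*y = 712*(-45270) = -32232240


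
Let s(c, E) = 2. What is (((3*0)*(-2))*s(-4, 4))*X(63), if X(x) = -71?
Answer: 0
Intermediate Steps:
(((3*0)*(-2))*s(-4, 4))*X(63) = (((3*0)*(-2))*2)*(-71) = ((0*(-2))*2)*(-71) = (0*2)*(-71) = 0*(-71) = 0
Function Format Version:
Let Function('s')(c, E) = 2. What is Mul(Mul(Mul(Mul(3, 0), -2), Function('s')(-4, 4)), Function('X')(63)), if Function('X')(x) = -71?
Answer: 0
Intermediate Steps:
Mul(Mul(Mul(Mul(3, 0), -2), Function('s')(-4, 4)), Function('X')(63)) = Mul(Mul(Mul(Mul(3, 0), -2), 2), -71) = Mul(Mul(Mul(0, -2), 2), -71) = Mul(Mul(0, 2), -71) = Mul(0, -71) = 0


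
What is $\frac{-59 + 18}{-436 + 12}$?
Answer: $\frac{41}{424} \approx 0.096698$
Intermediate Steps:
$\frac{-59 + 18}{-436 + 12} = - \frac{41}{-424} = \left(-41\right) \left(- \frac{1}{424}\right) = \frac{41}{424}$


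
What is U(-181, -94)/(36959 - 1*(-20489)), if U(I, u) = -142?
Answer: -71/28724 ≈ -0.0024718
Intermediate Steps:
U(-181, -94)/(36959 - 1*(-20489)) = -142/(36959 - 1*(-20489)) = -142/(36959 + 20489) = -142/57448 = -142*1/57448 = -71/28724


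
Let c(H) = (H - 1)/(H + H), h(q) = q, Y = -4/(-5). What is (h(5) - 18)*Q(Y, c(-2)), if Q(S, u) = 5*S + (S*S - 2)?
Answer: -858/25 ≈ -34.320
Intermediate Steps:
Y = 4/5 (Y = -4*(-1/5) = 4/5 ≈ 0.80000)
c(H) = (-1 + H)/(2*H) (c(H) = (-1 + H)/((2*H)) = (-1 + H)*(1/(2*H)) = (-1 + H)/(2*H))
Q(S, u) = -2 + S**2 + 5*S (Q(S, u) = 5*S + (S**2 - 2) = 5*S + (-2 + S**2) = -2 + S**2 + 5*S)
(h(5) - 18)*Q(Y, c(-2)) = (5 - 18)*(-2 + (4/5)**2 + 5*(4/5)) = -13*(-2 + 16/25 + 4) = -13*66/25 = -858/25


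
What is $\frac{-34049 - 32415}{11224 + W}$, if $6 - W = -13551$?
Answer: $- \frac{66464}{24781} \approx -2.6821$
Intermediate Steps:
$W = 13557$ ($W = 6 - -13551 = 6 + 13551 = 13557$)
$\frac{-34049 - 32415}{11224 + W} = \frac{-34049 - 32415}{11224 + 13557} = - \frac{66464}{24781}$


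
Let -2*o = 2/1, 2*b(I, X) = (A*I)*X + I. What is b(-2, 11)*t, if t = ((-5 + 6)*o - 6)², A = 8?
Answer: -4361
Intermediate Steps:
b(I, X) = I/2 + 4*I*X (b(I, X) = ((8*I)*X + I)/2 = (8*I*X + I)/2 = (I + 8*I*X)/2 = I/2 + 4*I*X)
o = -1 (o = -1/1 = -1 ≈ -1.0000)
t = 49 (t = ((-5 + 6)*(-1) - 6)² = (1*(-1) - 6)² = (-1 - 6)² = (-7)² = 49)
b(-2, 11)*t = ((½)*(-2)*(1 + 8*11))*49 = ((½)*(-2)*(1 + 88))*49 = ((½)*(-2)*89)*49 = -89*49 = -4361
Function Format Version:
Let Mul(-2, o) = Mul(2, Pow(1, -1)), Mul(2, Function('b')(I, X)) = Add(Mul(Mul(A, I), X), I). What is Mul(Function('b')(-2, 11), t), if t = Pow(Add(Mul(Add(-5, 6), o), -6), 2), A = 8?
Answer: -4361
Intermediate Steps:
Function('b')(I, X) = Add(Mul(Rational(1, 2), I), Mul(4, I, X)) (Function('b')(I, X) = Mul(Rational(1, 2), Add(Mul(Mul(8, I), X), I)) = Mul(Rational(1, 2), Add(Mul(8, I, X), I)) = Mul(Rational(1, 2), Add(I, Mul(8, I, X))) = Add(Mul(Rational(1, 2), I), Mul(4, I, X)))
o = -1 (o = Mul(Rational(-1, 2), Mul(2, Pow(1, -1))) = Mul(Rational(-1, 2), Mul(2, 1)) = Mul(Rational(-1, 2), 2) = -1)
t = 49 (t = Pow(Add(Mul(Add(-5, 6), -1), -6), 2) = Pow(Add(Mul(1, -1), -6), 2) = Pow(Add(-1, -6), 2) = Pow(-7, 2) = 49)
Mul(Function('b')(-2, 11), t) = Mul(Mul(Rational(1, 2), -2, Add(1, Mul(8, 11))), 49) = Mul(Mul(Rational(1, 2), -2, Add(1, 88)), 49) = Mul(Mul(Rational(1, 2), -2, 89), 49) = Mul(-89, 49) = -4361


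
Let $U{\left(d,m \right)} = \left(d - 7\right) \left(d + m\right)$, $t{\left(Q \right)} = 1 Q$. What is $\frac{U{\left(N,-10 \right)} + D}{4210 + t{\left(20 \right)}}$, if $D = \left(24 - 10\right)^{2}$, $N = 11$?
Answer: $\frac{20}{423} \approx 0.047281$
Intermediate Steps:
$D = 196$ ($D = 14^{2} = 196$)
$t{\left(Q \right)} = Q$
$U{\left(d,m \right)} = \left(-7 + d\right) \left(d + m\right)$
$\frac{U{\left(N,-10 \right)} + D}{4210 + t{\left(20 \right)}} = \frac{\left(11^{2} - 77 - -70 + 11 \left(-10\right)\right) + 196}{4210 + 20} = \frac{\left(121 - 77 + 70 - 110\right) + 196}{4230} = \left(4 + 196\right) \frac{1}{4230} = 200 \cdot \frac{1}{4230} = \frac{20}{423}$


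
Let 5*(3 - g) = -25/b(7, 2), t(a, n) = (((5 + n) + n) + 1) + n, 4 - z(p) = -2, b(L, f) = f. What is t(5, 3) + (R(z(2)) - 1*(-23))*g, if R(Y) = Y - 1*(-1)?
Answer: 180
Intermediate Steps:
z(p) = 6 (z(p) = 4 - 1*(-2) = 4 + 2 = 6)
R(Y) = 1 + Y (R(Y) = Y + 1 = 1 + Y)
t(a, n) = 6 + 3*n (t(a, n) = ((5 + 2*n) + 1) + n = (6 + 2*n) + n = 6 + 3*n)
g = 11/2 (g = 3 - (-5)/2 = 3 - 1/5*(-25/2) = 3 + 5/2 = 11/2 ≈ 5.5000)
t(5, 3) + (R(z(2)) - 1*(-23))*g = (6 + 3*3) + ((1 + 6) - 1*(-23))*(11/2) = (6 + 9) + (7 + 23)*(11/2) = 15 + 30*(11/2) = 15 + 165 = 180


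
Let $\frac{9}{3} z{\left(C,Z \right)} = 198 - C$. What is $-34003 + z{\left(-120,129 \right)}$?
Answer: $-33897$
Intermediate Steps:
$z{\left(C,Z \right)} = 66 - \frac{C}{3}$ ($z{\left(C,Z \right)} = \frac{198 - C}{3} = 66 - \frac{C}{3}$)
$-34003 + z{\left(-120,129 \right)} = -34003 + \left(66 - -40\right) = -34003 + \left(66 + 40\right) = -34003 + 106 = -33897$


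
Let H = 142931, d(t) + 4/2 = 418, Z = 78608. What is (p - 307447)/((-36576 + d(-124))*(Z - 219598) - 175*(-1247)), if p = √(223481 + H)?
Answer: -307447/5098416625 + 2*√91603/5098416625 ≈ -6.0184e-5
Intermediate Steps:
d(t) = 416 (d(t) = -2 + 418 = 416)
p = 2*√91603 (p = √(223481 + 142931) = √366412 = 2*√91603 ≈ 605.32)
(p - 307447)/((-36576 + d(-124))*(Z - 219598) - 175*(-1247)) = (2*√91603 - 307447)/((-36576 + 416)*(78608 - 219598) - 175*(-1247)) = (-307447 + 2*√91603)/(-36160*(-140990) + 218225) = (-307447 + 2*√91603)/(5098198400 + 218225) = (-307447 + 2*√91603)/5098416625 = (-307447 + 2*√91603)*(1/5098416625) = -307447/5098416625 + 2*√91603/5098416625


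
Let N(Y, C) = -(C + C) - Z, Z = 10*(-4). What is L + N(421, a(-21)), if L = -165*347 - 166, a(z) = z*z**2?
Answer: -38859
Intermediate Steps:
Z = -40
a(z) = z**3
L = -57421 (L = -57255 - 166 = -57421)
N(Y, C) = 40 - 2*C (N(Y, C) = -(C + C) - 1*(-40) = -2*C + 40 = 40 - 2*C)
L + N(421, a(-21)) = -57421 + (40 - 2*(-21)**3) = -57421 + (40 - 2*(-9261)) = -57421 + (40 + 18522) = -57421 + 18562 = -38859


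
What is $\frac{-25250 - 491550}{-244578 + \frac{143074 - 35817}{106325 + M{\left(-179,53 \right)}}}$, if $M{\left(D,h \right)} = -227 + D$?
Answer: $\frac{2189557568}{1036213997} \approx 2.113$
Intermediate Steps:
$\frac{-25250 - 491550}{-244578 + \frac{143074 - 35817}{106325 + M{\left(-179,53 \right)}}} = \frac{-25250 - 491550}{-244578 + \frac{143074 - 35817}{106325 - 406}} = - \frac{516800}{-244578 + \frac{107257}{106325 - 406}} = - \frac{516800}{-244578 + \frac{107257}{105919}} = - \frac{516800}{- \frac{25905349925}{105919}} = \left(-516800\right) \left(- \frac{105919}{25905349925}\right) = \frac{2189557568}{1036213997}$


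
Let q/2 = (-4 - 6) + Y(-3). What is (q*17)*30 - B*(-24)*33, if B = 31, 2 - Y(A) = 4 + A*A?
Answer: 3132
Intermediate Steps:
Y(A) = -2 - A² (Y(A) = 2 - (4 + A*A) = 2 - (4 + A²) = 2 + (-4 - A²) = -2 - A²)
q = -42 (q = 2*((-4 - 6) + (-2 - 1*(-3)²)) = 2*(-10 + (-2 - 1*9)) = 2*(-10 + (-2 - 9)) = 2*(-10 - 11) = 2*(-21) = -42)
(q*17)*30 - B*(-24)*33 = -42*17*30 - 31*(-24)*33 = -714*30 - (-744)*33 = -21420 - 1*(-24552) = -21420 + 24552 = 3132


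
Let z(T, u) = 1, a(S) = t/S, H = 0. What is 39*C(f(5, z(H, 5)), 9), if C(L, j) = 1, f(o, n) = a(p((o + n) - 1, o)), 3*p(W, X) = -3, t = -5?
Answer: 39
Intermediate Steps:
p(W, X) = -1 (p(W, X) = (⅓)*(-3) = -1)
a(S) = -5/S
f(o, n) = 5 (f(o, n) = -5/(-1) = -5*(-1) = 5)
39*C(f(5, z(H, 5)), 9) = 39*1 = 39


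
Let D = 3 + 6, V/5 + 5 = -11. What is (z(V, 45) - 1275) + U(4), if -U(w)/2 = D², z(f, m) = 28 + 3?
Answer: -1406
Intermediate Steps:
V = -80 (V = -25 + 5*(-11) = -25 - 55 = -80)
z(f, m) = 31
D = 9
U(w) = -162 (U(w) = -2*9² = -2*81 = -162)
(z(V, 45) - 1275) + U(4) = (31 - 1275) - 162 = -1244 - 162 = -1406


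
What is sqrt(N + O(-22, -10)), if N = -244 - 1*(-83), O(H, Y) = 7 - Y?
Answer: 12*I ≈ 12.0*I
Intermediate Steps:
N = -161 (N = -244 + 83 = -161)
sqrt(N + O(-22, -10)) = sqrt(-161 + (7 - 1*(-10))) = sqrt(-161 + (7 + 10)) = sqrt(-161 + 17) = sqrt(-144) = 12*I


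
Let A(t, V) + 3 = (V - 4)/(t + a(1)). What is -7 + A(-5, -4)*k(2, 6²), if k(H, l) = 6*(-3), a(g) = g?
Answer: 11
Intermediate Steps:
A(t, V) = -3 + (-4 + V)/(1 + t) (A(t, V) = -3 + (V - 4)/(t + 1) = -3 + (-4 + V)/(1 + t))
k(H, l) = -18
-7 + A(-5, -4)*k(2, 6²) = -7 + ((-7 - 4 - 3*(-5))/(1 - 5))*(-18) = -7 + ((-7 - 4 + 15)/(-4))*(-18) = -7 - ¼*4*(-18) = -7 - 1*(-18) = -7 + 18 = 11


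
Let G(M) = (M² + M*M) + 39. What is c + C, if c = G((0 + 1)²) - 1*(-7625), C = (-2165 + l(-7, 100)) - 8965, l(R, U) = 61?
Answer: -3403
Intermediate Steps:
G(M) = 39 + 2*M² (G(M) = (M² + M²) + 39 = 2*M² + 39 = 39 + 2*M²)
C = -11069 (C = (-2165 + 61) - 8965 = -2104 - 8965 = -11069)
c = 7666 (c = (39 + 2*((0 + 1)²)²) - 1*(-7625) = (39 + 2*(1²)²) + 7625 = (39 + 2*1²) + 7625 = (39 + 2*1) + 7625 = (39 + 2) + 7625 = 41 + 7625 = 7666)
c + C = 7666 - 11069 = -3403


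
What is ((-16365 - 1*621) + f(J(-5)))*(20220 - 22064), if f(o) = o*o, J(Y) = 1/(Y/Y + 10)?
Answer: 3789982420/121 ≈ 3.1322e+7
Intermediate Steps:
J(Y) = 1/11 (J(Y) = 1/(1 + 10) = 1/11)
f(o) = o²
((-16365 - 1*621) + f(J(-5)))*(20220 - 22064) = ((-16365 - 1*621) + (1/11)²)*(20220 - 22064) = ((-16365 - 621) + 1/121)*(-1844) = (-16986 + 1/121)*(-1844) = -2055305/121*(-1844) = 3789982420/121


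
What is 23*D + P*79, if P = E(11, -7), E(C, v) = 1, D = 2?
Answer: 125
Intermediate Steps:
P = 1
23*D + P*79 = 23*2 + 1*79 = 46 + 79 = 125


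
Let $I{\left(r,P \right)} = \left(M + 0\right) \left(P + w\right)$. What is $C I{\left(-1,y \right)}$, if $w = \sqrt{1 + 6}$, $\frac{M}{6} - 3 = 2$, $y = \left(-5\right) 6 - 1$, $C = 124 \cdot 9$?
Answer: $-1037880 + 33480 \sqrt{7} \approx -9.493 \cdot 10^{5}$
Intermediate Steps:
$C = 1116$
$y = -31$ ($y = -30 - 1 = -31$)
$M = 30$ ($M = 18 + 6 \cdot 2 = 18 + 12 = 30$)
$w = \sqrt{7} \approx 2.6458$
$I{\left(r,P \right)} = 30 P + 30 \sqrt{7}$ ($I{\left(r,P \right)} = \left(30 + 0\right) \left(P + \sqrt{7}\right) = 30 \left(P + \sqrt{7}\right) = 30 P + 30 \sqrt{7}$)
$C I{\left(-1,y \right)} = 1116 \left(30 \left(-31\right) + 30 \sqrt{7}\right) = 1116 \left(-930 + 30 \sqrt{7}\right) = -1037880 + 33480 \sqrt{7}$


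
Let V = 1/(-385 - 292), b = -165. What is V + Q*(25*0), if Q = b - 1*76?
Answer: -1/677 ≈ -0.0014771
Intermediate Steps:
V = -1/677 (V = 1/(-677) = -1/677 ≈ -0.0014771)
Q = -241 (Q = -165 - 1*76 = -165 - 76 = -241)
V + Q*(25*0) = -1/677 - 6025*0 = -1/677 - 241*0 = -1/677 + 0 = -1/677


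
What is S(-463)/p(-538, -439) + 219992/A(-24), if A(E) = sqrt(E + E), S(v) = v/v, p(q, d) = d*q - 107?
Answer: 1/236075 - 54998*I*sqrt(3)/3 ≈ 4.2359e-6 - 31753.0*I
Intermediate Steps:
p(q, d) = -107 + d*q
S(v) = 1
A(E) = sqrt(2)*sqrt(E) (A(E) = sqrt(2*E) = sqrt(2)*sqrt(E))
S(-463)/p(-538, -439) + 219992/A(-24) = 1/(-107 - 439*(-538)) + 219992/((sqrt(2)*sqrt(-24))) = 1/(-107 + 236182) + 219992/((sqrt(2)*(2*I*sqrt(6)))) = 1/236075 + 219992/((4*I*sqrt(3))) = 1*(1/236075) + 219992*(-I*sqrt(3)/12) = 1/236075 - 54998*I*sqrt(3)/3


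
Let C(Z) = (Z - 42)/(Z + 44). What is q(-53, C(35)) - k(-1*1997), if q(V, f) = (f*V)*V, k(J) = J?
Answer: 138100/79 ≈ 1748.1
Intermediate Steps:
C(Z) = (-42 + Z)/(44 + Z)
q(V, f) = f*V² (q(V, f) = (V*f)*V = f*V²)
q(-53, C(35)) - k(-1*1997) = ((-42 + 35)/(44 + 35))*(-53)² - (-1)*1997 = (-7/79)*2809 - 1*(-1997) = ((1/79)*(-7))*2809 + 1997 = -7/79*2809 + 1997 = -19663/79 + 1997 = 138100/79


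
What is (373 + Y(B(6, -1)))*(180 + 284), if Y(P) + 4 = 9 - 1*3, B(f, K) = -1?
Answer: 174000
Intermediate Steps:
Y(P) = 2 (Y(P) = -4 + (9 - 1*3) = -4 + (9 - 3) = -4 + 6 = 2)
(373 + Y(B(6, -1)))*(180 + 284) = (373 + 2)*(180 + 284) = 375*464 = 174000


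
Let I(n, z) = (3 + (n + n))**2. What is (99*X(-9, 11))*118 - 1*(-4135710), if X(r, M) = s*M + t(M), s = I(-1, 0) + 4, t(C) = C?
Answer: 4906722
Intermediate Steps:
I(n, z) = (3 + 2*n)**2
s = 5 (s = (3 + 2*(-1))**2 + 4 = (3 - 2)**2 + 4 = 1**2 + 4 = 1 + 4 = 5)
X(r, M) = 6*M (X(r, M) = 5*M + M = 6*M)
(99*X(-9, 11))*118 - 1*(-4135710) = (99*(6*11))*118 - 1*(-4135710) = (99*66)*118 + 4135710 = 6534*118 + 4135710 = 771012 + 4135710 = 4906722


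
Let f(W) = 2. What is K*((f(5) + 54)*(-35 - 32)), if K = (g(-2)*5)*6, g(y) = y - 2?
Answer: 450240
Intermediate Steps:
g(y) = -2 + y
K = -120 (K = ((-2 - 2)*5)*6 = -4*5*6 = -20*6 = -120)
K*((f(5) + 54)*(-35 - 32)) = -120*(2 + 54)*(-35 - 32) = -6720*(-67) = -120*(-3752) = 450240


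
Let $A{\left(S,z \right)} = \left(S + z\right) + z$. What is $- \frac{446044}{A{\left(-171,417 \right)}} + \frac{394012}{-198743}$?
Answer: $- \frac{88909352648}{131766609} \approx -674.75$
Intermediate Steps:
$A{\left(S,z \right)} = S + 2 z$
$- \frac{446044}{A{\left(-171,417 \right)}} + \frac{394012}{-198743} = - \frac{446044}{-171 + 2 \cdot 417} + \frac{394012}{-198743} = - \frac{446044}{-171 + 834} + 394012 \left(- \frac{1}{198743}\right) = - \frac{446044}{663} - \frac{394012}{198743} = - \frac{88909352648}{131766609}$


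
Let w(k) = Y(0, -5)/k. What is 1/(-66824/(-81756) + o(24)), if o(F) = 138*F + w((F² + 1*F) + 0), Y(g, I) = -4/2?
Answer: 2043900/6771060587 ≈ 0.00030186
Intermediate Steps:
Y(g, I) = -2 (Y(g, I) = -4*½ = -2)
w(k) = -2/k
o(F) = -2/(F + F²) + 138*F (o(F) = 138*F - 2/((F² + 1*F) + 0) = 138*F - 2/((F² + F) + 0) = 138*F - 2/((F + F²) + 0) = 138*F - 2/(F + F²) = -2/(F + F²) + 138*F)
1/(-66824/(-81756) + o(24)) = 1/(-66824/(-81756) + 2*(-1 + 69*24²*(1 + 24))/(24*(1 + 24))) = 1/(-66824*(-1/81756) + 2*(1/24)*(-1 + 69*576*25)/25) = 1/(16706/20439 + 2*(1/24)*(1/25)*(-1 + 993600)) = 1/(16706/20439 + 2*(1/24)*(1/25)*993599) = 1/(16706/20439 + 993599/300) = 1/(6771060587/2043900) = 2043900/6771060587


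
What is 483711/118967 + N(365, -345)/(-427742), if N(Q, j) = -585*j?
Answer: 182892995787/50887182514 ≈ 3.5941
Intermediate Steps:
483711/118967 + N(365, -345)/(-427742) = 483711/118967 - 585*(-345)/(-427742) = 483711*(1/118967) + 201825*(-1/427742) = 483711/118967 - 201825/427742 = 182892995787/50887182514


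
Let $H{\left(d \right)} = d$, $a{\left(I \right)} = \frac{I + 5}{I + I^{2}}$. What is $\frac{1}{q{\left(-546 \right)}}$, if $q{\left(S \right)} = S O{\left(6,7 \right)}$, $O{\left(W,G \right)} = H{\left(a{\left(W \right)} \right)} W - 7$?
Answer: $\frac{1}{2964} \approx 0.00033738$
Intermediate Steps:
$a{\left(I \right)} = \frac{5 + I}{I + I^{2}}$
$O{\left(W,G \right)} = -7 + \frac{5 + W}{1 + W}$ ($O{\left(W,G \right)} = \frac{5 + W}{W \left(1 + W\right)} W - 7 = \frac{5 + W}{1 + W} - 7 = -7 + \frac{5 + W}{1 + W}$)
$q{\left(S \right)} = - \frac{38 S}{7}$ ($q{\left(S \right)} = S \frac{2 \left(-1 - 18\right)}{1 + 6} = S \frac{2 \left(-1 - 18\right)}{7} = S 2 \cdot \frac{1}{7} \left(-19\right) = S \left(- \frac{38}{7}\right) = - \frac{38 S}{7}$)
$\frac{1}{q{\left(-546 \right)}} = \frac{1}{\left(- \frac{38}{7}\right) \left(-546\right)} = \frac{1}{2964}$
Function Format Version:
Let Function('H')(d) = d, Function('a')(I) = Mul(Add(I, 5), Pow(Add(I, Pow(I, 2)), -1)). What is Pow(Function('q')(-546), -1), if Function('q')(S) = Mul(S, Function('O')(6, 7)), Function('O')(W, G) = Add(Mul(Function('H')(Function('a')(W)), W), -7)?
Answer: Rational(1, 2964) ≈ 0.00033738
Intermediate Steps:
Function('a')(I) = Mul(Pow(Add(I, Pow(I, 2)), -1), Add(5, I)) (Function('a')(I) = Mul(Add(5, I), Pow(Add(I, Pow(I, 2)), -1)) = Mul(Pow(Add(I, Pow(I, 2)), -1), Add(5, I)))
Function('O')(W, G) = Add(-7, Mul(Pow(Add(1, W), -1), Add(5, W))) (Function('O')(W, G) = Add(Mul(Mul(Pow(W, -1), Pow(Add(1, W), -1), Add(5, W)), W), -7) = Add(Mul(Pow(Add(1, W), -1), Add(5, W)), -7) = Add(-7, Mul(Pow(Add(1, W), -1), Add(5, W))))
Function('q')(S) = Mul(Rational(-38, 7), S) (Function('q')(S) = Mul(S, Mul(2, Pow(Add(1, 6), -1), Add(-1, Mul(-3, 6)))) = Mul(S, Mul(2, Pow(7, -1), Add(-1, -18))) = Mul(S, Mul(2, Rational(1, 7), -19)) = Mul(S, Rational(-38, 7)) = Mul(Rational(-38, 7), S))
Pow(Function('q')(-546), -1) = Pow(Mul(Rational(-38, 7), -546), -1) = Pow(2964, -1) = Rational(1, 2964)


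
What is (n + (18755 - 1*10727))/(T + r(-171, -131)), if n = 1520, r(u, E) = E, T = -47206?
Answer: -308/1527 ≈ -0.20170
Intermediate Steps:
(n + (18755 - 1*10727))/(T + r(-171, -131)) = (1520 + (18755 - 1*10727))/(-47206 - 131) = (1520 + (18755 - 10727))/(-47337) = (1520 + 8028)*(-1/47337) = 9548*(-1/47337) = -308/1527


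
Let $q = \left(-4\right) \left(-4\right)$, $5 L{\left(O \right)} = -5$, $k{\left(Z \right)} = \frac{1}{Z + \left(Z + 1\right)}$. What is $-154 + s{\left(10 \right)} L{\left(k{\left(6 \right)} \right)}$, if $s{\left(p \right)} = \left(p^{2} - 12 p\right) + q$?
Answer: $-150$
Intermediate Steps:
$k{\left(Z \right)} = \frac{1}{1 + 2 Z}$ ($k{\left(Z \right)} = \frac{1}{Z + \left(1 + Z\right)} = \frac{1}{1 + 2 Z}$)
$L{\left(O \right)} = -1$ ($L{\left(O \right)} = \frac{1}{5} \left(-5\right) = -1$)
$q = 16$
$s{\left(p \right)} = 16 + p^{2} - 12 p$ ($s{\left(p \right)} = \left(p^{2} - 12 p\right) + 16 = 16 + p^{2} - 12 p$)
$-154 + s{\left(10 \right)} L{\left(k{\left(6 \right)} \right)} = -154 + \left(16 + 10^{2} - 120\right) \left(-1\right) = -154 + \left(16 + 100 - 120\right) \left(-1\right) = -154 - -4 = -154 + 4 = -150$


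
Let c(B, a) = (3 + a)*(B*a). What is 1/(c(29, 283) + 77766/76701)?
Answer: 25567/60010939456 ≈ 4.2604e-7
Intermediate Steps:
c(B, a) = B*a*(3 + a)
1/(c(29, 283) + 77766/76701) = 1/(29*283*(3 + 283) + 77766/76701) = 1/(29*283*286 + 77766*(1/76701)) = 1/(2347202 + 25922/25567) = 1/(60010939456/25567) = 25567/60010939456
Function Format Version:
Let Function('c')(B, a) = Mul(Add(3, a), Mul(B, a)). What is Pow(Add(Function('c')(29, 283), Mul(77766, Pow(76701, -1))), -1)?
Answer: Rational(25567, 60010939456) ≈ 4.2604e-7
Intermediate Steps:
Function('c')(B, a) = Mul(B, a, Add(3, a))
Pow(Add(Function('c')(29, 283), Mul(77766, Pow(76701, -1))), -1) = Pow(Add(Mul(29, 283, Add(3, 283)), Mul(77766, Pow(76701, -1))), -1) = Pow(Add(Mul(29, 283, 286), Mul(77766, Rational(1, 76701))), -1) = Pow(Add(2347202, Rational(25922, 25567)), -1) = Pow(Rational(60010939456, 25567), -1) = Rational(25567, 60010939456)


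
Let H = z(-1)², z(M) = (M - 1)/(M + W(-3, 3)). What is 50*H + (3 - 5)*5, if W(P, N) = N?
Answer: 40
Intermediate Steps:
z(M) = (-1 + M)/(3 + M) (z(M) = (M - 1)/(M + 3) = (-1 + M)/(3 + M))
H = 1 (H = ((-1 - 1)/(3 - 1))² = (-2/2)² = ((½)*(-2))² = (-1)² = 1)
50*H + (3 - 5)*5 = 50*1 + (3 - 5)*5 = 50 - 2*5 = 50 - 10 = 40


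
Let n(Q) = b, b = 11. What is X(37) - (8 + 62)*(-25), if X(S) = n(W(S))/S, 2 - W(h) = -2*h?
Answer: 64761/37 ≈ 1750.3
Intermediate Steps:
W(h) = 2 + 2*h (W(h) = 2 - (-2)*h = 2 + 2*h)
n(Q) = 11
X(S) = 11/S
X(37) - (8 + 62)*(-25) = 11/37 - (8 + 62)*(-25) = 11*(1/37) - 70*(-25) = 11/37 - 1*(-1750) = 11/37 + 1750 = 64761/37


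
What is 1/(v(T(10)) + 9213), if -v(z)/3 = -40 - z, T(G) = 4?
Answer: 1/9345 ≈ 0.00010701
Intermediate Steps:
v(z) = 120 + 3*z (v(z) = -3*(-40 - z) = 120 + 3*z)
1/(v(T(10)) + 9213) = 1/((120 + 3*4) + 9213) = 1/((120 + 12) + 9213) = 1/(132 + 9213) = 1/9345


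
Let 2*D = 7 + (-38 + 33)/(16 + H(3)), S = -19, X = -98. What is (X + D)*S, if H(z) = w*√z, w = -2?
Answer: 219431/122 + 95*√3/244 ≈ 1799.3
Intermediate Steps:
H(z) = -2*√z
D = 7/2 - 5/(2*(16 - 2*√3)) (D = (7 + (-38 + 33)/(16 - 2*√3))/2 = (7 - 5/(16 - 2*√3))/2 = 7/2 - 5/(2*(16 - 2*√3)) ≈ 3.3006)
(X + D)*S = (-98 + (407/122 - 5*√3/244))*(-19) = (-11549/122 - 5*√3/244)*(-19) = 219431/122 + 95*√3/244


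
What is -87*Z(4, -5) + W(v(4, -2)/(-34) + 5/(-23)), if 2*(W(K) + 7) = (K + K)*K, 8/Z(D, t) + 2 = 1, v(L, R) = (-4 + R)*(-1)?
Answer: 105358725/152881 ≈ 689.16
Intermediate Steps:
v(L, R) = 4 - R
Z(D, t) = -8 (Z(D, t) = 8/(-2 + 1) = 8/(-1) = 8*(-1) = -8)
W(K) = -7 + K**2 (W(K) = -7 + ((K + K)*K)/2 = -7 + ((2*K)*K)/2 = -7 + (2*K**2)/2 = -7 + K**2)
-87*Z(4, -5) + W(v(4, -2)/(-34) + 5/(-23)) = -87*(-8) + (-7 + ((4 - 1*(-2))/(-34) + 5/(-23))**2) = 696 + (-7 + ((4 + 2)*(-1/34) + 5*(-1/23))**2) = 696 + (-7 + (6*(-1/34) - 5/23)**2) = 696 + (-7 + (-3/17 - 5/23)**2) = 696 + (-7 + (-154/391)**2) = 696 + (-7 + 23716/152881) = 696 - 1046451/152881 = 105358725/152881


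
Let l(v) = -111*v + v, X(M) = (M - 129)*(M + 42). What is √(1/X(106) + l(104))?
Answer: I*√33139438611/1702 ≈ 106.96*I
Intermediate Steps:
X(M) = (-129 + M)*(42 + M)
l(v) = -110*v
√(1/X(106) + l(104)) = √(1/(-5418 + 106² - 87*106) - 110*104) = √(1/(-5418 + 11236 - 9222) - 11440) = √(1/(-3404) - 11440) = √(-1/3404 - 11440) = √(-38941761/3404) = I*√33139438611/1702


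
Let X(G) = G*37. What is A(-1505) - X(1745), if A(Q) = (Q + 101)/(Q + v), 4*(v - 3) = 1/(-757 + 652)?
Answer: -40729659485/630841 ≈ -64564.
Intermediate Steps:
v = 1259/420 (v = 3 + 1/(4*(-757 + 652)) = 3 + (¼)/(-105) = 3 + (¼)*(-1/105) = 3 - 1/420 = 1259/420 ≈ 2.9976)
X(G) = 37*G
A(Q) = (101 + Q)/(1259/420 + Q) (A(Q) = (Q + 101)/(Q + 1259/420) = (101 + Q)/(1259/420 + Q))
A(-1505) - X(1745) = 420*(101 - 1505)/(1259 + 420*(-1505)) - 37*1745 = 420*(-1404)/(1259 - 632100) - 1*64565 = 420*(-1404)/(-630841) - 64565 = 420*(-1/630841)*(-1404) - 64565 = 589680/630841 - 64565 = -40729659485/630841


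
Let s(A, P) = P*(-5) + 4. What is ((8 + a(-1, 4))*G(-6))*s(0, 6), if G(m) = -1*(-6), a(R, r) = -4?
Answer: -624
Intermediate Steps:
G(m) = 6
s(A, P) = 4 - 5*P (s(A, P) = -5*P + 4 = 4 - 5*P)
((8 + a(-1, 4))*G(-6))*s(0, 6) = ((8 - 4)*6)*(4 - 5*6) = (4*6)*(4 - 30) = 24*(-26) = -624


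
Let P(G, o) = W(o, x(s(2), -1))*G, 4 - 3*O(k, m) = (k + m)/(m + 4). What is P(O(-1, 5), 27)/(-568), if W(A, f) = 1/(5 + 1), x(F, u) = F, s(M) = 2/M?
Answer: -2/5751 ≈ -0.00034777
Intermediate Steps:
O(k, m) = 4/3 - (k + m)/(3*(4 + m)) (O(k, m) = 4/3 - (k + m)/(3*(m + 4)) = 4/3 - (k + m)/(3*(4 + m)))
W(A, f) = ⅙ (W(A, f) = 1/6 = ⅙)
P(G, o) = G/6
P(O(-1, 5), 27)/(-568) = (((16 - 1*(-1) + 3*5)/(3*(4 + 5)))/6)/(-568) = (((⅓)*(16 + 1 + 15)/9)/6)*(-1/568) = (((⅓)*(⅑)*32)/6)*(-1/568) = ((⅙)*(32/27))*(-1/568) = (16/81)*(-1/568) = -2/5751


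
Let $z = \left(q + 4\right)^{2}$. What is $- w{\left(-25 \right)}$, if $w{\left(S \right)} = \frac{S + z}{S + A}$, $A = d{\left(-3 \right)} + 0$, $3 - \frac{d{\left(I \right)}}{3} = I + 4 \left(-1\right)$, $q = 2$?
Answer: $- \frac{11}{5} \approx -2.2$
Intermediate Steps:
$d{\left(I \right)} = 21 - 3 I$ ($d{\left(I \right)} = 9 - 3 \left(I + 4 \left(-1\right)\right) = 9 - 3 \left(I - 4\right) = 9 - 3 \left(-4 + I\right) = 9 - \left(-12 + 3 I\right) = 21 - 3 I$)
$z = 36$ ($z = \left(2 + 4\right)^{2} = 6^{2} = 36$)
$A = 30$ ($A = \left(21 - -9\right) + 0 = \left(21 + 9\right) + 0 = 30 + 0 = 30$)
$w{\left(S \right)} = \frac{36 + S}{30 + S}$ ($w{\left(S \right)} = \frac{S + 36}{S + 30} = \frac{36 + S}{30 + S}$)
$- w{\left(-25 \right)} = - \frac{36 - 25}{30 - 25} = - \frac{11}{5}$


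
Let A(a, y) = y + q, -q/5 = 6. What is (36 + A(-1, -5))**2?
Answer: 1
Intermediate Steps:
q = -30 (q = -5*6 = -30)
A(a, y) = -30 + y (A(a, y) = y - 30 = -30 + y)
(36 + A(-1, -5))**2 = (36 + (-30 - 5))**2 = (36 - 35)**2 = 1**2 = 1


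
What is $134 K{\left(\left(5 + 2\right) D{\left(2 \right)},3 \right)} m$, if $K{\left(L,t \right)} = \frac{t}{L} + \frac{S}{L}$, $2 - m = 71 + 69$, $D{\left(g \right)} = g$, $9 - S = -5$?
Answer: $- \frac{157182}{7} \approx -22455.0$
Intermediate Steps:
$S = 14$ ($S = 9 - -5 = 9 + 5 = 14$)
$m = -138$ ($m = 2 - \left(71 + 69\right) = 2 - 140 = -138$)
$K{\left(L,t \right)} = \frac{14}{L} + \frac{t}{L}$ ($K{\left(L,t \right)} = \frac{t}{L} + \frac{14}{L} = \frac{14}{L} + \frac{t}{L}$)
$134 K{\left(\left(5 + 2\right) D{\left(2 \right)},3 \right)} m = 134 \frac{14 + 3}{\left(5 + 2\right) 2} \left(-138\right) = 134 \frac{1}{7 \cdot 2} \cdot 17 \left(-138\right) = 134 \cdot \frac{1}{14} \cdot 17 \left(-138\right) = 134 \cdot \frac{17}{14} \left(-138\right) = \frac{1139}{7} \left(-138\right) = - \frac{157182}{7}$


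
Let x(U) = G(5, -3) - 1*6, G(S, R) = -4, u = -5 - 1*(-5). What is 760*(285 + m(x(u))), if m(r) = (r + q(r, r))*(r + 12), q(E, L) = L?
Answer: 186200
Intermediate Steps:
u = 0 (u = -5 + 5 = 0)
x(U) = -10 (x(U) = -4 - 1*6 = -4 - 6 = -10)
m(r) = 2*r*(12 + r) (m(r) = (r + r)*(r + 12) = (2*r)*(12 + r) = 2*r*(12 + r))
760*(285 + m(x(u))) = 760*(285 + 2*(-10)*(12 - 10)) = 760*(285 + 2*(-10)*2) = 760*(285 - 40) = 760*245 = 186200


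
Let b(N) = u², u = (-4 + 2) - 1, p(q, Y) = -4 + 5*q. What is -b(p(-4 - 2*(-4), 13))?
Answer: -9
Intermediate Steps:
u = -3 (u = -2 - 1 = -3)
b(N) = 9 (b(N) = (-3)² = 9)
-b(p(-4 - 2*(-4), 13)) = -1*9 = -9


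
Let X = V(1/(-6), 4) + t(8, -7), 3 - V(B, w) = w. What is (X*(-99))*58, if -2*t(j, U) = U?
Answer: -14355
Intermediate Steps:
V(B, w) = 3 - w
t(j, U) = -U/2
X = 5/2 (X = (3 - 1*4) - ½*(-7) = (3 - 4) + 7/2 = -1 + 7/2 = 5/2 ≈ 2.5000)
(X*(-99))*58 = ((5/2)*(-99))*58 = -495/2*58 = -14355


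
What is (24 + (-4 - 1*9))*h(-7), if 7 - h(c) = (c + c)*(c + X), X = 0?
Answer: -1001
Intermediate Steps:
h(c) = 7 - 2*c**2 (h(c) = 7 - (c + c)*(c + 0) = 7 - 2*c*c = 7 - 2*c**2)
(24 + (-4 - 1*9))*h(-7) = (24 + (-4 - 1*9))*(7 - 2*(-7)**2) = (24 + (-4 - 9))*(7 - 2*49) = (24 - 13)*(7 - 98) = 11*(-91) = -1001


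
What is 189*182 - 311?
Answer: 34087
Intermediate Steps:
189*182 - 311 = 34398 - 311 = 34087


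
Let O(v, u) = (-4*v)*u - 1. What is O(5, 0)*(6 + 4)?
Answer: -10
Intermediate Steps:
O(v, u) = -1 - 4*u*v (O(v, u) = -4*u*v - 1 = -1 - 4*u*v)
O(5, 0)*(6 + 4) = (-1 - 4*0*5)*(6 + 4) = (-1 + 0)*10 = -1*10 = -10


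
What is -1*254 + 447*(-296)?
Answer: -132566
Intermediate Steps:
-1*254 + 447*(-296) = -254 - 132312 = -132566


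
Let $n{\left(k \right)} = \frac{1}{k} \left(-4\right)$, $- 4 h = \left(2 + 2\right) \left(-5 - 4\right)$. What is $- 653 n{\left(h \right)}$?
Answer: $\frac{2612}{9} \approx 290.22$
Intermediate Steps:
$h = 9$ ($h = - \frac{\left(2 + 2\right) \left(-5 - 4\right)}{4} = - \frac{4 \left(-9\right)}{4} = \left(- \frac{1}{4}\right) \left(-36\right) = 9$)
$n{\left(k \right)} = - \frac{4}{k}$
$- 653 n{\left(h \right)} = - 653 \left(- \frac{4}{9}\right) = - 653 \left(\left(-4\right) \frac{1}{9}\right) = \left(-653\right) \left(- \frac{4}{9}\right) = \frac{2612}{9}$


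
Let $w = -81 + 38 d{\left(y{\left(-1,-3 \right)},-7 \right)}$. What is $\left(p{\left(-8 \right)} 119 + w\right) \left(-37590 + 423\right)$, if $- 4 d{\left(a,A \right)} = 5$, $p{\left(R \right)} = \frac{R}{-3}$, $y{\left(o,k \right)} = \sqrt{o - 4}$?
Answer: $- \frac{14036737}{2} \approx -7.0184 \cdot 10^{6}$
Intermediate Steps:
$y{\left(o,k \right)} = \sqrt{-4 + o}$
$p{\left(R \right)} = - \frac{R}{3}$ ($p{\left(R \right)} = R \left(- \frac{1}{3}\right) = - \frac{R}{3}$)
$d{\left(a,A \right)} = - \frac{5}{4}$ ($d{\left(a,A \right)} = \left(- \frac{1}{4}\right) 5 = - \frac{5}{4}$)
$w = - \frac{257}{2}$ ($w = -81 + 38 \left(- \frac{5}{4}\right) = -81 - \frac{95}{2} = - \frac{257}{2} \approx -128.5$)
$\left(p{\left(-8 \right)} 119 + w\right) \left(-37590 + 423\right) = \left(\left(- \frac{1}{3}\right) \left(-8\right) 119 - \frac{257}{2}\right) \left(-37590 + 423\right) = \left(\frac{8}{3} \cdot 119 - \frac{257}{2}\right) \left(-37167\right) = \left(\frac{952}{3} - \frac{257}{2}\right) \left(-37167\right) = \frac{1133}{6} \left(-37167\right) = - \frac{14036737}{2}$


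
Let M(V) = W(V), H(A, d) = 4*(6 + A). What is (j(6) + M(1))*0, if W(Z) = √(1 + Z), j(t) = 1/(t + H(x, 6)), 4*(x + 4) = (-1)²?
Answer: 0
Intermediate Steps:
x = -15/4 (x = -4 + (¼)*(-1)² = -4 + (¼)*1 = -4 + ¼ = -15/4 ≈ -3.7500)
H(A, d) = 24 + 4*A
j(t) = 1/(9 + t) (j(t) = 1/(t + (24 + 4*(-15/4))) = 1/(t + (24 - 15)) = 1/(t + 9) = 1/(9 + t))
M(V) = √(1 + V)
(j(6) + M(1))*0 = (1/(9 + 6) + √(1 + 1))*0 = (1/15 + √2)*0 = 0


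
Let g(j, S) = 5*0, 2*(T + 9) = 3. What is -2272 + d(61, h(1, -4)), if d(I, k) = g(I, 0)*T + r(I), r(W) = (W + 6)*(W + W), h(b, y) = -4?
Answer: 5902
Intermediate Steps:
T = -15/2 (T = -9 + (½)*3 = -9 + 3/2 = -15/2 ≈ -7.5000)
g(j, S) = 0
r(W) = 2*W*(6 + W) (r(W) = (6 + W)*(2*W) = 2*W*(6 + W))
d(I, k) = 2*I*(6 + I) (d(I, k) = 0*(-15/2) + 2*I*(6 + I) = 0 + 2*I*(6 + I) = 2*I*(6 + I))
-2272 + d(61, h(1, -4)) = -2272 + 2*61*(6 + 61) = -2272 + 2*61*67 = -2272 + 8174 = 5902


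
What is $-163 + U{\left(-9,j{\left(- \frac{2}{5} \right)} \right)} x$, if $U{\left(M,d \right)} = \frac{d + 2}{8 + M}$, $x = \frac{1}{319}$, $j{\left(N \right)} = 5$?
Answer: $- \frac{52004}{319} \approx -163.02$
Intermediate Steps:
$x = \frac{1}{319} \approx 0.0031348$
$U{\left(M,d \right)} = \frac{2 + d}{8 + M}$
$-163 + U{\left(-9,j{\left(- \frac{2}{5} \right)} \right)} x = -163 + \frac{2 + 5}{8 - 9} \cdot \frac{1}{319} = -163 + \frac{1}{-1} \cdot 7 \cdot \frac{1}{319} = -163 + \left(-1\right) 7 \cdot \frac{1}{319} = -163 - \frac{7}{319} = - \frac{52004}{319}$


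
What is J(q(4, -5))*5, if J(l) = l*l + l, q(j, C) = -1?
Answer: 0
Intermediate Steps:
J(l) = l + l**2 (J(l) = l**2 + l = l + l**2)
J(q(4, -5))*5 = -(1 - 1)*5 = -1*0*5 = 0*5 = 0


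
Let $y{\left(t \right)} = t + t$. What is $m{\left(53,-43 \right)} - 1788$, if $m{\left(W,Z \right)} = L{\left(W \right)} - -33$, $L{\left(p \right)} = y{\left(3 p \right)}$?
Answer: $-1437$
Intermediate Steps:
$y{\left(t \right)} = 2 t$
$L{\left(p \right)} = 6 p$ ($L{\left(p \right)} = 2 \cdot 3 p = 6 p$)
$m{\left(W,Z \right)} = 33 + 6 W$ ($m{\left(W,Z \right)} = 6 W - -33 = 6 W + 33 = 33 + 6 W$)
$m{\left(53,-43 \right)} - 1788 = \left(33 + 6 \cdot 53\right) - 1788 = \left(33 + 318\right) - 1788 = 351 - 1788 = -1437$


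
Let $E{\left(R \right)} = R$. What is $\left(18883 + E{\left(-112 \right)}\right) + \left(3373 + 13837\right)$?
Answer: $35981$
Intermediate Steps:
$\left(18883 + E{\left(-112 \right)}\right) + \left(3373 + 13837\right) = \left(18883 - 112\right) + \left(3373 + 13837\right) = 18771 + 17210 = 35981$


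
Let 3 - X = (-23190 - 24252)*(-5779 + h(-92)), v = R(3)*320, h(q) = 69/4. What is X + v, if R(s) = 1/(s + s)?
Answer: -1640093323/6 ≈ -2.7335e+8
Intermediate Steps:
R(s) = 1/(2*s)
h(q) = 69/4 (h(q) = 69*(1/4) = 69/4)
v = 160/3 (v = ((1/2)/3)*320 = ((1/2)*(1/3))*320 = (1/6)*320 = 160/3 ≈ 53.333)
X = -546697881/2 (X = 3 - (-23190 - 24252)*(-5779 + 69/4) = 3 - (-47442)*(-23047)/4 = 3 - 1*546697887/2 = 3 - 546697887/2 = -546697881/2 ≈ -2.7335e+8)
X + v = -546697881/2 + 160/3 = -1640093323/6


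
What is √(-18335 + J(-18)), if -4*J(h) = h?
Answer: I*√73322/2 ≈ 135.39*I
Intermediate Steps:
J(h) = -h/4
√(-18335 + J(-18)) = √(-18335 - ¼*(-18)) = √(-18335 + 9/2) = √(-36661/2) = I*√73322/2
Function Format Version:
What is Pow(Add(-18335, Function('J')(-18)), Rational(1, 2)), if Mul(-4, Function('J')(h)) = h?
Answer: Mul(Rational(1, 2), I, Pow(73322, Rational(1, 2))) ≈ Mul(135.39, I)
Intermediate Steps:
Function('J')(h) = Mul(Rational(-1, 4), h)
Pow(Add(-18335, Function('J')(-18)), Rational(1, 2)) = Pow(Add(-18335, Mul(Rational(-1, 4), -18)), Rational(1, 2)) = Pow(Add(-18335, Rational(9, 2)), Rational(1, 2)) = Pow(Rational(-36661, 2), Rational(1, 2)) = Mul(Rational(1, 2), I, Pow(73322, Rational(1, 2)))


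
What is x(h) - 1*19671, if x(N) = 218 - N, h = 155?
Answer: -19608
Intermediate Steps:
x(h) - 1*19671 = (218 - 1*155) - 1*19671 = (218 - 155) - 19671 = 63 - 19671 = -19608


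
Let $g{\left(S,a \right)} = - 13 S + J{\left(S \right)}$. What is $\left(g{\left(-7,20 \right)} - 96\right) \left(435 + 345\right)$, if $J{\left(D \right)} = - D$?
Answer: $1560$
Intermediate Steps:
$g{\left(S,a \right)} = - 14 S$ ($g{\left(S,a \right)} = - 13 S - S = - 14 S$)
$\left(g{\left(-7,20 \right)} - 96\right) \left(435 + 345\right) = \left(\left(-14\right) \left(-7\right) - 96\right) \left(435 + 345\right) = \left(98 - 96\right) 780 = 2 \cdot 780 = 1560$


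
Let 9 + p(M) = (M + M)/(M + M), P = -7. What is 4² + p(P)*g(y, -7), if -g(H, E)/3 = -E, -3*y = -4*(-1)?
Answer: 184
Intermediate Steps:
y = -4/3 (y = -(-4)*(-1)/3 = -⅓*4 = -4/3 ≈ -1.3333)
g(H, E) = 3*E (g(H, E) = -(-3)*E = 3*E)
p(M) = -8 (p(M) = -9 + (M + M)/(M + M) = -9 + (2*M)/((2*M)) = -9 + (2*M)*(1/(2*M)) = -9 + 1 = -8)
4² + p(P)*g(y, -7) = 4² - 24*(-7) = 16 - 8*(-21) = 16 + 168 = 184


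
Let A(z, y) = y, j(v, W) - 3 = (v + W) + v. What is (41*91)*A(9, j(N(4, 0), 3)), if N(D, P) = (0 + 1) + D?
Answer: 59696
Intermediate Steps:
N(D, P) = 1 + D
j(v, W) = 3 + W + 2*v (j(v, W) = 3 + ((v + W) + v) = 3 + ((W + v) + v) = 3 + (W + 2*v) = 3 + W + 2*v)
(41*91)*A(9, j(N(4, 0), 3)) = (41*91)*(3 + 3 + 2*(1 + 4)) = 3731*(3 + 3 + 2*5) = 3731*(3 + 3 + 10) = 3731*16 = 59696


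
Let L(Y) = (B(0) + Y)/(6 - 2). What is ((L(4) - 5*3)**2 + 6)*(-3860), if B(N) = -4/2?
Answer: -834725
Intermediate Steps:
B(N) = -2 (B(N) = -4*1/2 = -2)
L(Y) = -1/2 + Y/4 (L(Y) = (-2 + Y)/(6 - 2) = (-2 + Y)/4 = (-2 + Y)*(1/4) = -1/2 + Y/4)
((L(4) - 5*3)**2 + 6)*(-3860) = (((-1/2 + (1/4)*4) - 5*3)**2 + 6)*(-3860) = (((-1/2 + 1) - 15)**2 + 6)*(-3860) = ((1/2 - 15)**2 + 6)*(-3860) = ((-29/2)**2 + 6)*(-3860) = (841/4 + 6)*(-3860) = (865/4)*(-3860) = -834725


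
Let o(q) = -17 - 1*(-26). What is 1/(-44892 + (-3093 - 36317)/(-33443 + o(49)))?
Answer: -16717/750439859 ≈ -2.2276e-5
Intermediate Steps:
o(q) = 9 (o(q) = -17 + 26 = 9)
1/(-44892 + (-3093 - 36317)/(-33443 + o(49))) = 1/(-44892 + (-3093 - 36317)/(-33443 + 9)) = 1/(-44892 - 39410/(-33434)) = 1/(-44892 - 39410*(-1/33434)) = 1/(-44892 + 19705/16717) = 1/(-750439859/16717) = -16717/750439859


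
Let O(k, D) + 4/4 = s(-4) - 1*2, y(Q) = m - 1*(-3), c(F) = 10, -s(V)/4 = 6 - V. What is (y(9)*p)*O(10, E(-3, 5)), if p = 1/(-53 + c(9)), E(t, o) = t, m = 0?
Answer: 3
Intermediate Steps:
s(V) = -24 + 4*V (s(V) = -4*(6 - V) = -24 + 4*V)
y(Q) = 3 (y(Q) = 0 - 1*(-3) = 0 + 3 = 3)
O(k, D) = -43 (O(k, D) = -1 + ((-24 + 4*(-4)) - 1*2) = -1 + ((-24 - 16) - 2) = -1 + (-40 - 2) = -1 - 42 = -43)
p = -1/43 (p = 1/(-53 + 10) = 1/(-43) = -1/43 ≈ -0.023256)
(y(9)*p)*O(10, E(-3, 5)) = (3*(-1/43))*(-43) = -3/43*(-43) = 3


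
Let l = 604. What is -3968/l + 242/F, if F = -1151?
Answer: -1178334/173801 ≈ -6.7798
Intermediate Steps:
-3968/l + 242/F = -3968/604 + 242/(-1151) = -3968*1/604 + 242*(-1/1151) = -992/151 - 242/1151 = -1178334/173801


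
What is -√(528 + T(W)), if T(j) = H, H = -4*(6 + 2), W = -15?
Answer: -4*√31 ≈ -22.271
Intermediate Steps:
H = -32 (H = -4*8 = -32)
T(j) = -32
-√(528 + T(W)) = -√(528 - 32) = -√496 = -4*√31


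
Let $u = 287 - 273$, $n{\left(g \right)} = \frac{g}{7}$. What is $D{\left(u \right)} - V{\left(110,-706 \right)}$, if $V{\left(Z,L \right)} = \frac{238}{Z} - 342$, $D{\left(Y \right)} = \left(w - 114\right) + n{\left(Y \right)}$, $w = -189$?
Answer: $\frac{2136}{55} \approx 38.836$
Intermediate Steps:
$n{\left(g \right)} = \frac{g}{7}$ ($n{\left(g \right)} = g \frac{1}{7} = \frac{g}{7}$)
$u = 14$
$D{\left(Y \right)} = -303 + \frac{Y}{7}$ ($D{\left(Y \right)} = \left(-189 - 114\right) + \frac{Y}{7} = -303 + \frac{Y}{7}$)
$V{\left(Z,L \right)} = -342 + \frac{238}{Z}$ ($V{\left(Z,L \right)} = \frac{238}{Z} - 342 = -342 + \frac{238}{Z}$)
$D{\left(u \right)} - V{\left(110,-706 \right)} = \left(-303 + \frac{1}{7} \cdot 14\right) - \left(-342 + \frac{238}{110}\right) = \left(-303 + 2\right) - \left(-342 + 238 \cdot \frac{1}{110}\right) = -301 - \left(-342 + \frac{119}{55}\right) = -301 - - \frac{18691}{55} = -301 + \frac{18691}{55} = \frac{2136}{55}$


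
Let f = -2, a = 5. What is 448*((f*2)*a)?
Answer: -8960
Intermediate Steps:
448*((f*2)*a) = 448*(-2*2*5) = 448*(-4*5) = 448*(-20) = -8960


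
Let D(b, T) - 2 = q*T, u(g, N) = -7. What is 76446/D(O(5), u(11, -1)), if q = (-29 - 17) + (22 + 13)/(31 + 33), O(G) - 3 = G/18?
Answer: 157824/661 ≈ 238.77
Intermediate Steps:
O(G) = 3 + G/18
q = -2909/64 (q = -46 + 35/64 = -2909/64 ≈ -45.453)
D(b, T) = 2 - 2909*T/64
76446/D(O(5), u(11, -1)) = 76446/(2 - 2909/64*(-7)) = 76446/(2 + 20363/64) = 76446/(20491/64) = 76446*(64/20491) = 157824/661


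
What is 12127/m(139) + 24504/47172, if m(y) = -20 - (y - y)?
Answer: -47630397/78620 ≈ -605.83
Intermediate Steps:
m(y) = -20 (m(y) = -20 - 1*0 = -20 + 0 = -20)
12127/m(139) + 24504/47172 = 12127/(-20) + 24504/47172 = 12127*(-1/20) + 24504*(1/47172) = -12127/20 + 2042/3931 = -47630397/78620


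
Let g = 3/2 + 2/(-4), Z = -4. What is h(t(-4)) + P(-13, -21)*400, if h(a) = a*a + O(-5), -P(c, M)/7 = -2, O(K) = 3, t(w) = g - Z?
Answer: 5628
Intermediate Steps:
g = 1 (g = 3*(1/2) + 2*(-1/4) = 3/2 - 1/2 = 1)
t(w) = 5 (t(w) = 1 - 1*(-4) = 1 + 4 = 5)
P(c, M) = 14 (P(c, M) = -7*(-2) = 14)
h(a) = 3 + a**2 (h(a) = a*a + 3 = a**2 + 3 = 3 + a**2)
h(t(-4)) + P(-13, -21)*400 = (3 + 5**2) + 14*400 = (3 + 25) + 5600 = 28 + 5600 = 5628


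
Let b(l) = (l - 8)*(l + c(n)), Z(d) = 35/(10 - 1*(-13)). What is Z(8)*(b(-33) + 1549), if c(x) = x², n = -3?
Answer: 88655/23 ≈ 3854.6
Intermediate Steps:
Z(d) = 35/23 (Z(d) = 35/(10 + 13) = 35/23)
b(l) = (-8 + l)*(9 + l) (b(l) = (l - 8)*(l + (-3)²) = (-8 + l)*(l + 9) = (-8 + l)*(9 + l))
Z(8)*(b(-33) + 1549) = 35*((-72 - 33 + (-33)²) + 1549)/23 = 35*((-72 - 33 + 1089) + 1549)/23 = 35*(984 + 1549)/23 = (35/23)*2533 = 88655/23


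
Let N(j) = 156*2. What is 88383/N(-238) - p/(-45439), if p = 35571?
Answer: 1342377763/4725656 ≈ 284.06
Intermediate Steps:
N(j) = 312
88383/N(-238) - p/(-45439) = 88383/312 - 1*35571/(-45439) = 88383*(1/312) - 35571*(-1/45439) = 29461/104 + 35571/45439 = 1342377763/4725656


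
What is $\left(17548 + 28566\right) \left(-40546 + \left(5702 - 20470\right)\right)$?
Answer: $-2550749796$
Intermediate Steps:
$\left(17548 + 28566\right) \left(-40546 + \left(5702 - 20470\right)\right) = 46114 \left(-40546 - 14768\right) = 46114 \left(-55314\right) = -2550749796$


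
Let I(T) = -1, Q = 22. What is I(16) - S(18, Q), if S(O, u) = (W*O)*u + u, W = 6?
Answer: -2399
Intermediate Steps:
S(O, u) = u + 6*O*u (S(O, u) = (6*O)*u + u = 6*O*u + u = u + 6*O*u)
I(16) - S(18, Q) = -1 - 22*(1 + 6*18) = -1 - 22*(1 + 108) = -1 - 22*109 = -1 - 1*2398 = -1 - 2398 = -2399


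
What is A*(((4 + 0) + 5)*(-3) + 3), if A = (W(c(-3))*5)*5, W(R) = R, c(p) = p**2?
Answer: -5400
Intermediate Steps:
A = 225 (A = ((-3)**2*5)*5 = (9*5)*5 = 45*5 = 225)
A*(((4 + 0) + 5)*(-3) + 3) = 225*(((4 + 0) + 5)*(-3) + 3) = 225*((4 + 5)*(-3) + 3) = 225*(9*(-3) + 3) = 225*(-27 + 3) = 225*(-24) = -5400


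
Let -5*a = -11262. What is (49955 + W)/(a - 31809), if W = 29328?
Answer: -396415/147783 ≈ -2.6824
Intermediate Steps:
a = 11262/5 (a = -⅕*(-11262) = 11262/5 ≈ 2252.4)
(49955 + W)/(a - 31809) = (49955 + 29328)/(11262/5 - 31809) = 79283/(-147783/5) = 79283*(-5/147783) = -396415/147783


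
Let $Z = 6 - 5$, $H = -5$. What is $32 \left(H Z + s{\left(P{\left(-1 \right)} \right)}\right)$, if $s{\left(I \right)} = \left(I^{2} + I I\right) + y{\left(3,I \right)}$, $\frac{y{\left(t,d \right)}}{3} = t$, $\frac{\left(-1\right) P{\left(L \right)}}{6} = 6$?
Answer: $83072$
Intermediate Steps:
$P{\left(L \right)} = -36$ ($P{\left(L \right)} = \left(-6\right) 6 = -36$)
$y{\left(t,d \right)} = 3 t$
$Z = 1$
$s{\left(I \right)} = 9 + 2 I^{2}$ ($s{\left(I \right)} = \left(I^{2} + I I\right) + 3 \cdot 3 = \left(I^{2} + I^{2}\right) + 9 = 2 I^{2} + 9 = 9 + 2 I^{2}$)
$32 \left(H Z + s{\left(P{\left(-1 \right)} \right)}\right) = 32 \left(\left(-5\right) 1 + \left(9 + 2 \left(-36\right)^{2}\right)\right) = 32 \left(-5 + \left(9 + 2 \cdot 1296\right)\right) = 32 \left(-5 + \left(9 + 2592\right)\right) = 32 \left(-5 + 2601\right) = 32 \cdot 2596 = 83072$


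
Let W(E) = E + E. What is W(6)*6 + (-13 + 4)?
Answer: 63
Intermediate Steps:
W(E) = 2*E
W(6)*6 + (-13 + 4) = (2*6)*6 + (-13 + 4) = 12*6 - 9 = 72 - 9 = 63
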